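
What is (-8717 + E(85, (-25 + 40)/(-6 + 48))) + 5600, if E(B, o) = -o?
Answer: -43643/14 ≈ -3117.4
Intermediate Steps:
(-8717 + E(85, (-25 + 40)/(-6 + 48))) + 5600 = (-8717 - (-25 + 40)/(-6 + 48)) + 5600 = (-8717 - 15/42) + 5600 = (-8717 - 1*5/14) + 5600 = (-8717 - 5/14) + 5600 = -122043/14 + 5600 = -43643/14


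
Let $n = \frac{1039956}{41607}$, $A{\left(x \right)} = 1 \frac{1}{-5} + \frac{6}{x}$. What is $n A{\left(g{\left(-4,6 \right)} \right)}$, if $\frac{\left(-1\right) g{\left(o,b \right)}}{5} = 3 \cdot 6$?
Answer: $- \frac{1386608}{208035} \approx -6.6653$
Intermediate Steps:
$g{\left(o,b \right)} = -90$ ($g{\left(o,b \right)} = - 5 \cdot 3 \cdot 6 = \left(-5\right) 18 = -90$)
$A{\left(x \right)} = - \frac{1}{5} + \frac{6}{x}$ ($A{\left(x \right)} = 1 \left(- \frac{1}{5}\right) + \frac{6}{x} = - \frac{1}{5} + \frac{6}{x}$)
$n = \frac{346652}{13869}$ ($n = 1039956 \cdot \frac{1}{41607} = \frac{346652}{13869} \approx 24.995$)
$n A{\left(g{\left(-4,6 \right)} \right)} = \frac{346652 \frac{30 - -90}{5 \left(-90\right)}}{13869} = \frac{346652 \cdot \frac{1}{5} \left(- \frac{1}{90}\right) \left(30 + 90\right)}{13869} = \frac{346652 \cdot \frac{1}{5} \left(- \frac{1}{90}\right) 120}{13869} = \frac{346652}{13869} \left(- \frac{4}{15}\right) = - \frac{1386608}{208035}$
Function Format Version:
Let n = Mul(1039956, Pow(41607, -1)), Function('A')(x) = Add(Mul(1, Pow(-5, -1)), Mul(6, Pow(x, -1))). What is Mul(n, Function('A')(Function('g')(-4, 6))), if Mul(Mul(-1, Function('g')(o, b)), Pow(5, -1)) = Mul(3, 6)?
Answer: Rational(-1386608, 208035) ≈ -6.6653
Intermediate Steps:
Function('g')(o, b) = -90 (Function('g')(o, b) = Mul(-5, Mul(3, 6)) = Mul(-5, 18) = -90)
Function('A')(x) = Add(Rational(-1, 5), Mul(6, Pow(x, -1))) (Function('A')(x) = Add(Mul(1, Rational(-1, 5)), Mul(6, Pow(x, -1))) = Add(Rational(-1, 5), Mul(6, Pow(x, -1))))
n = Rational(346652, 13869) (n = Mul(1039956, Rational(1, 41607)) = Rational(346652, 13869) ≈ 24.995)
Mul(n, Function('A')(Function('g')(-4, 6))) = Mul(Rational(346652, 13869), Mul(Rational(1, 5), Pow(-90, -1), Add(30, Mul(-1, -90)))) = Mul(Rational(346652, 13869), Mul(Rational(1, 5), Rational(-1, 90), Add(30, 90))) = Mul(Rational(346652, 13869), Mul(Rational(1, 5), Rational(-1, 90), 120)) = Mul(Rational(346652, 13869), Rational(-4, 15)) = Rational(-1386608, 208035)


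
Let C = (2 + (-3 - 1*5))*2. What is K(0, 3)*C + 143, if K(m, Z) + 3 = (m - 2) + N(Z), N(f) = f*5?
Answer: 23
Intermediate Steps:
C = -12 (C = (2 + (-3 - 5))*2 = (2 - 8)*2 = -6*2 = -12)
N(f) = 5*f
K(m, Z) = -5 + m + 5*Z (K(m, Z) = -3 + ((m - 2) + 5*Z) = -3 + ((-2 + m) + 5*Z) = -3 + (-2 + m + 5*Z) = -5 + m + 5*Z)
K(0, 3)*C + 143 = (-5 + 0 + 5*3)*(-12) + 143 = (-5 + 0 + 15)*(-12) + 143 = 10*(-12) + 143 = -120 + 143 = 23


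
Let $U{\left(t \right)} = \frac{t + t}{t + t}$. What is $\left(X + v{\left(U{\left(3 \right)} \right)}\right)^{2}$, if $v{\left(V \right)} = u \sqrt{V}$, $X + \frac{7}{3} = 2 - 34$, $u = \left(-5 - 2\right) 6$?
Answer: $\frac{52441}{9} \approx 5826.8$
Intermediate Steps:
$U{\left(t \right)} = 1$ ($U{\left(t \right)} = \frac{2 t}{2 t} = 2 t \frac{1}{2 t} = 1$)
$u = -42$ ($u = \left(-7\right) 6 = -42$)
$X = - \frac{103}{3}$ ($X = - \frac{7}{3} + \left(2 - 34\right) = - \frac{7}{3} - 32 = - \frac{103}{3} \approx -34.333$)
$v{\left(V \right)} = - 42 \sqrt{V}$
$\left(X + v{\left(U{\left(3 \right)} \right)}\right)^{2} = \left(- \frac{103}{3} - 42 \sqrt{1}\right)^{2} = \left(- \frac{103}{3} - 42\right)^{2} = \left(- \frac{229}{3}\right)^{2} = \frac{52441}{9}$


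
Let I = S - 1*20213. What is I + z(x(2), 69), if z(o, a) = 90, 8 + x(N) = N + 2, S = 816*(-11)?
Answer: -29099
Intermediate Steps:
S = -8976
x(N) = -6 + N (x(N) = -8 + (N + 2) = -8 + (2 + N) = -6 + N)
I = -29189 (I = -8976 - 1*20213 = -8976 - 20213 = -29189)
I + z(x(2), 69) = -29189 + 90 = -29099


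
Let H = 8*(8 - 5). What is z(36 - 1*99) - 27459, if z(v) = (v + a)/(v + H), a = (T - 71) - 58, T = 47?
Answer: -1070756/39 ≈ -27455.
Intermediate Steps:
a = -82 (a = (47 - 71) - 58 = -24 - 58 = -82)
H = 24 (H = 8*3 = 24)
z(v) = (-82 + v)/(24 + v) (z(v) = (v - 82)/(v + 24) = (-82 + v)/(24 + v))
z(36 - 1*99) - 27459 = (-82 + (36 - 1*99))/(24 + (36 - 1*99)) - 27459 = (-82 + (36 - 99))/(24 + (36 - 99)) - 27459 = (-82 - 63)/(24 - 63) - 27459 = -145/(-39) - 27459 = -1/39*(-145) - 27459 = 145/39 - 27459 = -1070756/39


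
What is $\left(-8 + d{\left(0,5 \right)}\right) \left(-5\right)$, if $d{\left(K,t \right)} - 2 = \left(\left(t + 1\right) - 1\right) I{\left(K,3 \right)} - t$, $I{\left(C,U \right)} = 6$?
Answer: $-95$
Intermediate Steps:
$d{\left(K,t \right)} = 2 + 5 t$ ($d{\left(K,t \right)} = 2 - \left(t - \left(\left(t + 1\right) - 1\right) 6\right) = 2 - \left(t - \left(\left(1 + t\right) - 1\right) 6\right) = 2 - \left(t - t 6\right) = 2 + \left(6 t - t\right) = 2 + 5 t$)
$\left(-8 + d{\left(0,5 \right)}\right) \left(-5\right) = \left(-8 + \left(2 + 5 \cdot 5\right)\right) \left(-5\right) = \left(-8 + \left(2 + 25\right)\right) \left(-5\right) = \left(-8 + 27\right) \left(-5\right) = 19 \left(-5\right) = -95$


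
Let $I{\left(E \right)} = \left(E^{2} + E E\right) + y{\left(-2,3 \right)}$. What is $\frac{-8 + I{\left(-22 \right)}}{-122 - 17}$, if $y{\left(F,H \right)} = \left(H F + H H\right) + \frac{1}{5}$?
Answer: $- \frac{4816}{695} \approx -6.9295$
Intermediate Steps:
$y{\left(F,H \right)} = \frac{1}{5} + H^{2} + F H$ ($y{\left(F,H \right)} = \left(F H + H^{2}\right) + \frac{1}{5} = \left(H^{2} + F H\right) + \frac{1}{5} = \frac{1}{5} + H^{2} + F H$)
$I{\left(E \right)} = \frac{16}{5} + 2 E^{2}$ ($I{\left(E \right)} = \left(E^{2} + E E\right) + \left(\frac{1}{5} + 3^{2} - 6\right) = \left(E^{2} + E^{2}\right) + \left(\frac{1}{5} + 9 - 6\right) = 2 E^{2} + \frac{16}{5} = \frac{16}{5} + 2 E^{2}$)
$\frac{-8 + I{\left(-22 \right)}}{-122 - 17} = \frac{-8 + \left(\frac{16}{5} + 2 \left(-22\right)^{2}\right)}{-122 - 17} = \frac{-8 + \left(\frac{16}{5} + 2 \cdot 484\right)}{-139} = \left(-8 + \left(\frac{16}{5} + 968\right)\right) \left(- \frac{1}{139}\right) = \left(-8 + \frac{4856}{5}\right) \left(- \frac{1}{139}\right) = \frac{4816}{5} \left(- \frac{1}{139}\right) = - \frac{4816}{695}$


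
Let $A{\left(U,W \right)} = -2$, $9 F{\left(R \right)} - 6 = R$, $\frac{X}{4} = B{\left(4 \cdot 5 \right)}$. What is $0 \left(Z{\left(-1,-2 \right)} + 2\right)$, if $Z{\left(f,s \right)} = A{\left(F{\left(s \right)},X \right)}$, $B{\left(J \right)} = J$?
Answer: $0$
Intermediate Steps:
$X = 80$ ($X = 4 \cdot 4 \cdot 5 = 4 \cdot 20 = 80$)
$F{\left(R \right)} = \frac{2}{3} + \frac{R}{9}$
$Z{\left(f,s \right)} = -2$
$0 \left(Z{\left(-1,-2 \right)} + 2\right) = 0 \left(-2 + 2\right) = 0 \cdot 0 = 0$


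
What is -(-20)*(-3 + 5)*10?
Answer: 400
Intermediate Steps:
-(-20)*(-3 + 5)*10 = -(-20)*2*10 = -5*(-8)*10 = 40*10 = 400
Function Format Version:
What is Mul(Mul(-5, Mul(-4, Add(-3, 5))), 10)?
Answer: 400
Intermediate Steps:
Mul(Mul(-5, Mul(-4, Add(-3, 5))), 10) = Mul(Mul(-5, Mul(-4, 2)), 10) = Mul(Mul(-5, -8), 10) = Mul(40, 10) = 400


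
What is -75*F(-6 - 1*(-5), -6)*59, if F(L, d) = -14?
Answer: 61950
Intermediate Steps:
-75*F(-6 - 1*(-5), -6)*59 = -75*(-14)*59 = 1050*59 = 61950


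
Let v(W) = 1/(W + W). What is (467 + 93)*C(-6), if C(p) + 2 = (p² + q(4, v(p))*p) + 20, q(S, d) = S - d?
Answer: 16520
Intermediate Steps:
v(W) = 1/(2*W)
C(p) = 18 + p² + p*(4 - 1/(2*p)) (C(p) = -2 + ((p² + (4 - 1/(2*p))*p) + 20) = -2 + ((p² + p*(4 - 1/(2*p))) + 20) = -2 + (20 + p² + p*(4 - 1/(2*p))) = 18 + p² + p*(4 - 1/(2*p)))
(467 + 93)*C(-6) = (467 + 93)*(35/2 + (-6)² + 4*(-6)) = 560*(35/2 + 36 - 24) = 560*(59/2) = 16520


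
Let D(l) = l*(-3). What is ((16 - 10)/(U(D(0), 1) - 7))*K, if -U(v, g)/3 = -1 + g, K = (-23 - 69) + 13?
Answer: 474/7 ≈ 67.714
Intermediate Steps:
D(l) = -3*l
K = -79 (K = -92 + 13 = -79)
U(v, g) = 3 - 3*g (U(v, g) = -3*(-1 + g) = 3 - 3*g)
((16 - 10)/(U(D(0), 1) - 7))*K = ((16 - 10)/((3 - 3*1) - 7))*(-79) = (6/((3 - 3) - 7))*(-79) = (6/(0 - 7))*(-79) = (6/(-7))*(-79) = (6*(-1/7))*(-79) = -6/7*(-79) = 474/7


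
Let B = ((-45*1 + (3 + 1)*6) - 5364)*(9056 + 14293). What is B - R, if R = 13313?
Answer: -125747678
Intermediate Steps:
B = -125734365 (B = ((-45 + 4*6) - 5364)*23349 = ((-45 + 24) - 5364)*23349 = (-21 - 5364)*23349 = -5385*23349 = -125734365)
B - R = -125734365 - 1*13313 = -125734365 - 13313 = -125747678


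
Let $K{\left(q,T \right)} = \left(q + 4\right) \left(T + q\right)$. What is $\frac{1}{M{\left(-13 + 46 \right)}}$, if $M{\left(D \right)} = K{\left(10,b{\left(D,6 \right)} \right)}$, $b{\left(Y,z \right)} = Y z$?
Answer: $\frac{1}{2912} \approx 0.00034341$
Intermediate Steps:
$K{\left(q,T \right)} = \left(4 + q\right) \left(T + q\right)$
$M{\left(D \right)} = 140 + 84 D$ ($M{\left(D \right)} = 10^{2} + 4 D 6 + 4 \cdot 10 + D 6 \cdot 10 = 100 + 4 \cdot 6 D + 40 + 6 D 10 = 100 + 24 D + 40 + 60 D = 140 + 84 D$)
$\frac{1}{M{\left(-13 + 46 \right)}} = \frac{1}{140 + 84 \left(-13 + 46\right)} = \frac{1}{140 + 84 \cdot 33} = \frac{1}{140 + 2772} = \frac{1}{2912}$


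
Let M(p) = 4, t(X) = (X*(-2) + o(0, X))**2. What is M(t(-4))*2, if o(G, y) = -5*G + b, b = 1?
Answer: 8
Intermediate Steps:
o(G, y) = 1 - 5*G (o(G, y) = -5*G + 1 = 1 - 5*G)
t(X) = (1 - 2*X)**2 (t(X) = (X*(-2) + (1 - 5*0))**2 = (-2*X + (1 + 0))**2 = (-2*X + 1)**2 = (1 - 2*X)**2)
M(t(-4))*2 = 4*2 = 8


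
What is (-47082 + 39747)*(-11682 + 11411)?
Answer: 1987785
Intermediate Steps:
(-47082 + 39747)*(-11682 + 11411) = -7335*(-271) = 1987785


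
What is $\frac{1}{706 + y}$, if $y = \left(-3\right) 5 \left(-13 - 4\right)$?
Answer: $\frac{1}{961} \approx 0.0010406$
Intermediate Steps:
$y = 255$ ($y = \left(-15\right) \left(-17\right) = 255$)
$\frac{1}{706 + y} = \frac{1}{706 + 255} = \frac{1}{961}$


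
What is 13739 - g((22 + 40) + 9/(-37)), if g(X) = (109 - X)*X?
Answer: 14814511/1369 ≈ 10821.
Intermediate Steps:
g(X) = X*(109 - X)
13739 - g((22 + 40) + 9/(-37)) = 13739 - ((22 + 40) + 9/(-37))*(109 - ((22 + 40) + 9/(-37))) = 13739 - (62 + 9*(-1/37))*(109 - (62 + 9*(-1/37))) = 13739 - (62 - 9/37)*(109 - (62 - 9/37)) = 13739 - 2285*(109 - 1*2285/37)/37 = 13739 - 2285*(109 - 2285/37)/37 = 13739 - 2285*1748/(37*37) = 13739 - 1*3994180/1369 = 13739 - 3994180/1369 = 14814511/1369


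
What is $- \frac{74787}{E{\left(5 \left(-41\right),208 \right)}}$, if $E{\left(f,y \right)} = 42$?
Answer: $- \frac{24929}{14} \approx -1780.6$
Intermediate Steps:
$- \frac{74787}{E{\left(5 \left(-41\right),208 \right)}} = - \frac{74787}{42} = \left(-74787\right) \frac{1}{42} = - \frac{24929}{14}$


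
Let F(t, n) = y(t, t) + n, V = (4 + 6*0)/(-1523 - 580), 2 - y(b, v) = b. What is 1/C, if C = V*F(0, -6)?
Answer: 2103/16 ≈ 131.44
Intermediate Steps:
y(b, v) = 2 - b
V = -4/2103 (V = (4 + 0)/(-2103) = 4*(-1/2103) = -4/2103 ≈ -0.0019020)
F(t, n) = 2 + n - t (F(t, n) = (2 - t) + n = 2 + n - t)
C = 16/2103 (C = -4*(2 - 6 - 1*0)/2103 = -4*(2 - 6 + 0)/2103 = -4/2103*(-4) = 16/2103 ≈ 0.0076082)
1/C = 1/(16/2103) = 2103/16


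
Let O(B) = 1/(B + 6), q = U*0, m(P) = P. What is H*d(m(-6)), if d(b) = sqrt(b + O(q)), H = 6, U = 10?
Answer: I*sqrt(210) ≈ 14.491*I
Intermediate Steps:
q = 0 (q = 10*0 = 0)
O(B) = 1/(6 + B)
d(b) = sqrt(1/6 + b) (d(b) = sqrt(b + 1/(6 + 0)) = sqrt(b + 1/6) = sqrt(1/6 + b))
H*d(m(-6)) = 6*(sqrt(6 + 36*(-6))/6) = 6*(sqrt(6 - 216)/6) = 6*(sqrt(-210)/6) = 6*((I*sqrt(210))/6) = 6*(I*sqrt(210)/6) = I*sqrt(210)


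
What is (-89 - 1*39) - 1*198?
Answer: -326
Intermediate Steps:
(-89 - 1*39) - 1*198 = (-89 - 39) - 198 = -128 - 198 = -326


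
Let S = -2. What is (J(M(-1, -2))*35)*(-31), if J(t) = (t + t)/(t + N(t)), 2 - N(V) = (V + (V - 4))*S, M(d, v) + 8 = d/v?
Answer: -10850/29 ≈ -374.14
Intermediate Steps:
M(d, v) = -8 + d/v
N(V) = -6 + 4*V (N(V) = 2 - (V + (V - 4))*(-2) = 2 - (V + (-4 + V))*(-2) = 2 - (-4 + 2*V)*(-2) = 2 - (8 - 4*V) = 2 + (-8 + 4*V) = -6 + 4*V)
J(t) = 2*t/(-6 + 5*t) (J(t) = (t + t)/(t + (-6 + 4*t)) = (2*t)/(-6 + 5*t) = 2*t/(-6 + 5*t))
(J(M(-1, -2))*35)*(-31) = ((2*(-8 - 1/(-2))/(-6 + 5*(-8 - 1/(-2))))*35)*(-31) = ((2*(-8 - 1*(-½))/(-6 + 5*(-8 - 1*(-½))))*35)*(-31) = ((2*(-8 + ½)/(-6 + 5*(-8 + ½)))*35)*(-31) = ((2*(-15/2)/(-6 + 5*(-15/2)))*35)*(-31) = ((2*(-15/2)/(-6 - 75/2))*35)*(-31) = ((2*(-15/2)/(-87/2))*35)*(-31) = ((2*(-15/2)*(-2/87))*35)*(-31) = ((10/29)*35)*(-31) = (350/29)*(-31) = -10850/29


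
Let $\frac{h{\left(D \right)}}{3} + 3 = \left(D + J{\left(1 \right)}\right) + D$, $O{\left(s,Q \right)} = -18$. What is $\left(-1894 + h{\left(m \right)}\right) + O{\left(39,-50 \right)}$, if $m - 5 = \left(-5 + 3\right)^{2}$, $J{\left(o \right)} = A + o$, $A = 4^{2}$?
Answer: $-1816$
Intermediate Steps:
$A = 16$
$J{\left(o \right)} = 16 + o$
$m = 9$ ($m = 5 + \left(-5 + 3\right)^{2} = 5 + \left(-2\right)^{2} = 5 + 4 = 9$)
$h{\left(D \right)} = 42 + 6 D$ ($h{\left(D \right)} = -9 + 3 \left(\left(D + \left(16 + 1\right)\right) + D\right) = -9 + 3 \left(\left(D + 17\right) + D\right) = -9 + 3 \left(\left(17 + D\right) + D\right) = -9 + 3 \left(17 + 2 D\right) = -9 + \left(51 + 6 D\right) = 42 + 6 D$)
$\left(-1894 + h{\left(m \right)}\right) + O{\left(39,-50 \right)} = \left(-1894 + \left(42 + 6 \cdot 9\right)\right) - 18 = \left(-1894 + \left(42 + 54\right)\right) - 18 = \left(-1894 + 96\right) - 18 = -1798 - 18 = -1816$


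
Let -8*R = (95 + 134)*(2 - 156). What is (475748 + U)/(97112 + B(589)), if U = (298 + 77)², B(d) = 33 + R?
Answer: 2465492/406213 ≈ 6.0695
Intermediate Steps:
R = 17633/4 (R = -(95 + 134)*(2 - 156)/8 = -229*(-154)/8 = -⅛*(-35266) = 17633/4 ≈ 4408.3)
B(d) = 17765/4 (B(d) = 33 + 17633/4 = 17765/4)
U = 140625 (U = 375² = 140625)
(475748 + U)/(97112 + B(589)) = (475748 + 140625)/(97112 + 17765/4) = 616373/(406213/4) = 616373*(4/406213) = 2465492/406213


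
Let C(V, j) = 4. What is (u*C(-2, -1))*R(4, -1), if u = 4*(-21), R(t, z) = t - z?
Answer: -1680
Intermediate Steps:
u = -84
(u*C(-2, -1))*R(4, -1) = (-84*4)*(4 - 1*(-1)) = -336*(4 + 1) = -336*5 = -1680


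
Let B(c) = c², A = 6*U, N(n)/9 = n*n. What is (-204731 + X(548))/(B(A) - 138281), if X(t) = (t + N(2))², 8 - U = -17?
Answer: -136325/115781 ≈ -1.1774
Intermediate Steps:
N(n) = 9*n² (N(n) = 9*(n*n) = 9*n²)
U = 25 (U = 8 - 1*(-17) = 8 + 17 = 25)
A = 150 (A = 6*25 = 150)
X(t) = (36 + t)² (X(t) = (t + 9*2²)² = (t + 9*4)² = (t + 36)² = (36 + t)²)
(-204731 + X(548))/(B(A) - 138281) = (-204731 + (36 + 548)²)/(150² - 138281) = (-204731 + 584²)/(22500 - 138281) = (-204731 + 341056)/(-115781) = 136325*(-1/115781) = -136325/115781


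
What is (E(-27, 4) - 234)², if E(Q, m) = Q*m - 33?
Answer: 140625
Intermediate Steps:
E(Q, m) = -33 + Q*m
(E(-27, 4) - 234)² = ((-33 - 27*4) - 234)² = ((-33 - 108) - 234)² = (-141 - 234)² = (-375)² = 140625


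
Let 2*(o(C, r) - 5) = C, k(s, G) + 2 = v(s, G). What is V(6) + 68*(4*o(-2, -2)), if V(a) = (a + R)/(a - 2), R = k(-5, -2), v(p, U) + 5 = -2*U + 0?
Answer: 4355/4 ≈ 1088.8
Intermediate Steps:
v(p, U) = -5 - 2*U (v(p, U) = -5 + (-2*U + 0) = -5 - 2*U)
k(s, G) = -7 - 2*G (k(s, G) = -2 + (-5 - 2*G) = -7 - 2*G)
R = -3 (R = -7 - 2*(-2) = -7 + 4 = -3)
o(C, r) = 5 + C/2
V(a) = (-3 + a)/(-2 + a) (V(a) = (a - 3)/(a - 2) = (-3 + a)/(-2 + a))
V(6) + 68*(4*o(-2, -2)) = (-3 + 6)/(-2 + 6) + 68*(4*(5 + (½)*(-2))) = 3/4 + 68*(4*(5 - 1)) = (¼)*3 + 68*(4*4) = ¾ + 68*16 = ¾ + 1088 = 4355/4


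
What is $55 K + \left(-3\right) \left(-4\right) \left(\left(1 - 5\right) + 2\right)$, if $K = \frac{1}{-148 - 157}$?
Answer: $- \frac{1475}{61} \approx -24.18$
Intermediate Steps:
$K = - \frac{1}{305}$ ($K = \frac{1}{-305} = - \frac{1}{305} \approx -0.0032787$)
$55 K + \left(-3\right) \left(-4\right) \left(\left(1 - 5\right) + 2\right) = 55 \left(- \frac{1}{305}\right) + \left(-3\right) \left(-4\right) \left(\left(1 - 5\right) + 2\right) = - \frac{11}{61} + 12 \left(-4 + 2\right) = - \frac{11}{61} + 12 \left(-2\right) = - \frac{11}{61} - 24 = - \frac{1475}{61}$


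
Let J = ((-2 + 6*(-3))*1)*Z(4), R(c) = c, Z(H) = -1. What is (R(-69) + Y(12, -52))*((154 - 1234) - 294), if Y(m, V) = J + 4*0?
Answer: 67326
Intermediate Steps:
J = 20 (J = ((-2 + 6*(-3))*1)*(-1) = ((-2 - 18)*1)*(-1) = -20*1*(-1) = -20*(-1) = 20)
Y(m, V) = 20 (Y(m, V) = 20 + 4*0 = 20 + 0 = 20)
(R(-69) + Y(12, -52))*((154 - 1234) - 294) = (-69 + 20)*((154 - 1234) - 294) = -49*(-1080 - 294) = -49*(-1374) = 67326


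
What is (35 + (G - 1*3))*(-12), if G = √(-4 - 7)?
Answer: -384 - 12*I*√11 ≈ -384.0 - 39.799*I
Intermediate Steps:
G = I*√11 (G = √(-11) = I*√11 ≈ 3.3166*I)
(35 + (G - 1*3))*(-12) = (35 + (I*√11 - 1*3))*(-12) = (35 + (I*√11 - 3))*(-12) = (35 + (-3 + I*√11))*(-12) = (32 + I*√11)*(-12) = -384 - 12*I*√11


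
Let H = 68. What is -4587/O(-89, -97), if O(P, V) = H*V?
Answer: 4587/6596 ≈ 0.69542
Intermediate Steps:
O(P, V) = 68*V
-4587/O(-89, -97) = -4587/(68*(-97)) = -4587/(-6596) = -4587*(-1/6596) = 4587/6596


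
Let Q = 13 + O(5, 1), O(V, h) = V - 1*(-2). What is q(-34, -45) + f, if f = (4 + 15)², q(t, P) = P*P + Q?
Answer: 2406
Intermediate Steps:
O(V, h) = 2 + V (O(V, h) = V + 2 = 2 + V)
Q = 20 (Q = 13 + (2 + 5) = 13 + 7 = 20)
q(t, P) = 20 + P² (q(t, P) = P*P + 20 = P² + 20 = 20 + P²)
f = 361 (f = 19² = 361)
q(-34, -45) + f = (20 + (-45)²) + 361 = (20 + 2025) + 361 = 2045 + 361 = 2406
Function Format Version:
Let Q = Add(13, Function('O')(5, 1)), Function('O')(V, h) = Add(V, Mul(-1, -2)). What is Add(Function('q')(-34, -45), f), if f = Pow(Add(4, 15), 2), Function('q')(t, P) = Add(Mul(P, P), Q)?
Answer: 2406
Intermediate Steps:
Function('O')(V, h) = Add(2, V) (Function('O')(V, h) = Add(V, 2) = Add(2, V))
Q = 20 (Q = Add(13, Add(2, 5)) = Add(13, 7) = 20)
Function('q')(t, P) = Add(20, Pow(P, 2)) (Function('q')(t, P) = Add(Mul(P, P), 20) = Add(Pow(P, 2), 20) = Add(20, Pow(P, 2)))
f = 361 (f = Pow(19, 2) = 361)
Add(Function('q')(-34, -45), f) = Add(Add(20, Pow(-45, 2)), 361) = Add(Add(20, 2025), 361) = Add(2045, 361) = 2406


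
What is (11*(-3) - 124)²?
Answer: 24649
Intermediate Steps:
(11*(-3) - 124)² = (-33 - 124)² = (-157)² = 24649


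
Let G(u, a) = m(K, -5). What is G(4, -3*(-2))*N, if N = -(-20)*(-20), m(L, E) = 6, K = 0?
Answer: -2400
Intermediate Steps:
G(u, a) = 6
N = -400 (N = -20*20 = -400)
G(4, -3*(-2))*N = 6*(-400) = -2400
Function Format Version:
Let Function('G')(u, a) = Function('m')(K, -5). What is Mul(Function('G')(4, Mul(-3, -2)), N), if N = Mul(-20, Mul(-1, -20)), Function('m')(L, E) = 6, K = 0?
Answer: -2400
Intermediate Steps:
Function('G')(u, a) = 6
N = -400 (N = Mul(-20, 20) = -400)
Mul(Function('G')(4, Mul(-3, -2)), N) = Mul(6, -400) = -2400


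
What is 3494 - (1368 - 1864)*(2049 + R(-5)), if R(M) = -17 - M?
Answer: 1013846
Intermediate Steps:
3494 - (1368 - 1864)*(2049 + R(-5)) = 3494 - (1368 - 1864)*(2049 + (-17 - 1*(-5))) = 3494 - (-496)*(2049 + (-17 + 5)) = 3494 - (-496)*(2049 - 12) = 3494 - (-496)*2037 = 3494 - 1*(-1010352) = 3494 + 1010352 = 1013846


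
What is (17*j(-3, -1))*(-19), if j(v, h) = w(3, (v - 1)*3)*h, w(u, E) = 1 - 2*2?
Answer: -969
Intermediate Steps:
w(u, E) = -3 (w(u, E) = 1 - 4 = -3)
j(v, h) = -3*h
(17*j(-3, -1))*(-19) = (17*(-3*(-1)))*(-19) = (17*3)*(-19) = 51*(-19) = -969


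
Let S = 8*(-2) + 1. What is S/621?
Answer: -5/207 ≈ -0.024155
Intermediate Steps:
S = -15 (S = -16 + 1 = -15)
S/621 = -15/621 = -15*1/621 = -5/207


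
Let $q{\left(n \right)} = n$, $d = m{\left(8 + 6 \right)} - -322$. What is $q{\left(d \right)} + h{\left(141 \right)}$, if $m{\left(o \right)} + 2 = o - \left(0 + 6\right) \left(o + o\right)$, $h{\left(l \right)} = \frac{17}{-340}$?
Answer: $\frac{3319}{20} \approx 165.95$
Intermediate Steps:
$h{\left(l \right)} = - \frac{1}{20}$ ($h{\left(l \right)} = 17 \left(- \frac{1}{340}\right) = - \frac{1}{20}$)
$m{\left(o \right)} = -2 - 11 o$ ($m{\left(o \right)} = -2 + \left(o - \left(0 + 6\right) \left(o + o\right)\right) = -2 + \left(o - 6 \cdot 2 o\right) = -2 + \left(o - 12 o\right) = -2 - 11 o$)
$d = 166$ ($d = \left(-2 - 11 \left(8 + 6\right)\right) - -322 = \left(-2 - 154\right) + 322 = -156 + 322 = 166$)
$q{\left(d \right)} + h{\left(141 \right)} = 166 - \frac{1}{20} = \frac{3319}{20}$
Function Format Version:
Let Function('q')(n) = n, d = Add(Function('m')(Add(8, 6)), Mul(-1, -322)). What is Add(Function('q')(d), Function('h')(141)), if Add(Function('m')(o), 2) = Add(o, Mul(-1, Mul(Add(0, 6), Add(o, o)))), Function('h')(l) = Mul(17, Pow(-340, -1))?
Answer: Rational(3319, 20) ≈ 165.95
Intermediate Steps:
Function('h')(l) = Rational(-1, 20) (Function('h')(l) = Mul(17, Rational(-1, 340)) = Rational(-1, 20))
Function('m')(o) = Add(-2, Mul(-11, o)) (Function('m')(o) = Add(-2, Add(o, Mul(-1, Mul(Add(0, 6), Add(o, o))))) = Add(-2, Add(o, Mul(-1, Mul(6, Mul(2, o))))) = Add(-2, Add(o, Mul(-1, Mul(12, o)))) = Add(-2, Add(o, Mul(-12, o))) = Add(-2, Mul(-11, o)))
d = 166 (d = Add(Add(-2, Mul(-11, Add(8, 6))), Mul(-1, -322)) = Add(Add(-2, Mul(-11, 14)), 322) = Add(Add(-2, -154), 322) = Add(-156, 322) = 166)
Add(Function('q')(d), Function('h')(141)) = Add(166, Rational(-1, 20)) = Rational(3319, 20)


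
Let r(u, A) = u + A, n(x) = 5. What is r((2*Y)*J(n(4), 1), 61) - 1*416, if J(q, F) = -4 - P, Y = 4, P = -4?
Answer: -355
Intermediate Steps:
J(q, F) = 0 (J(q, F) = -4 - 1*(-4) = -4 + 4 = 0)
r(u, A) = A + u
r((2*Y)*J(n(4), 1), 61) - 1*416 = (61 + (2*4)*0) - 1*416 = (61 + 8*0) - 416 = (61 + 0) - 416 = 61 - 416 = -355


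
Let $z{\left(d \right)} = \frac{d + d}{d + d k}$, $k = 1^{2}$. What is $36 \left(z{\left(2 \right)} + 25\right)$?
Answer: $936$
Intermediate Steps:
$k = 1$
$z{\left(d \right)} = 1$ ($z{\left(d \right)} = \frac{d + d}{d + d 1} = \frac{2 d}{d + d} = \frac{2 d}{2 d} = 2 d \frac{1}{2 d} = 1$)
$36 \left(z{\left(2 \right)} + 25\right) = 36 \left(1 + 25\right) = 36 \cdot 26 = 936$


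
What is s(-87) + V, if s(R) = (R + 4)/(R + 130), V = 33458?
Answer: 1438611/43 ≈ 33456.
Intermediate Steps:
s(R) = (4 + R)/(130 + R)
s(-87) + V = (4 - 87)/(130 - 87) + 33458 = -83/43 + 33458 = 1438611/43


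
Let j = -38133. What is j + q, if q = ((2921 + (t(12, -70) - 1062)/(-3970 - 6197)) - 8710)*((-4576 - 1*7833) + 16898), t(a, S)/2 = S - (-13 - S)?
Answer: -264589799794/10167 ≈ -2.6024e+7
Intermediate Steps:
t(a, S) = 26 + 4*S (t(a, S) = 2*(S - (-13 - S)) = 2*(S + (13 + S)) = 2*(13 + 2*S) = 26 + 4*S)
q = -264202101583/10167 (q = ((2921 + ((26 + 4*(-70)) - 1062)/(-3970 - 6197)) - 8710)*((-4576 - 1*7833) + 16898) = ((2921 + ((26 - 280) - 1062)/(-10167)) - 8710)*((-4576 - 7833) + 16898) = ((2921 + (-254 - 1062)*(-1/10167)) - 8710)*(-12409 + 16898) = ((2921 - 1316*(-1/10167)) - 8710)*4489 = ((2921 + 1316/10167) - 8710)*4489 = (29699123/10167 - 8710)*4489 = -58855447/10167*4489 = -264202101583/10167 ≈ -2.5986e+7)
j + q = -38133 - 264202101583/10167 = -264589799794/10167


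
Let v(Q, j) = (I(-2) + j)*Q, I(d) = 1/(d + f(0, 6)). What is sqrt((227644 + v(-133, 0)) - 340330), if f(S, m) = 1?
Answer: 7*I*sqrt(2297) ≈ 335.49*I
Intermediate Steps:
I(d) = 1/(1 + d) (I(d) = 1/(d + 1) = 1/(1 + d))
v(Q, j) = Q*(-1 + j) (v(Q, j) = (1/(1 - 2) + j)*Q = (1/(-1) + j)*Q = (-1 + j)*Q = Q*(-1 + j))
sqrt((227644 + v(-133, 0)) - 340330) = sqrt((227644 - 133*(-1 + 0)) - 340330) = sqrt((227644 - 133*(-1)) - 340330) = sqrt((227644 + 133) - 340330) = sqrt(227777 - 340330) = sqrt(-112553) = 7*I*sqrt(2297)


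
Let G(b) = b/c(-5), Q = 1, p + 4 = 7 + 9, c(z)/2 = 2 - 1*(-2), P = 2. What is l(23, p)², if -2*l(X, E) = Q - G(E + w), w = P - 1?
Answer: 25/256 ≈ 0.097656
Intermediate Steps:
c(z) = 8 (c(z) = 2*(2 - 1*(-2)) = 2*(2 + 2) = 2*4 = 8)
p = 12 (p = -4 + (7 + 9) = -4 + 16 = 12)
w = 1 (w = 2 - 1 = 1)
G(b) = b/8
l(X, E) = -7/16 + E/16 (l(X, E) = -(1 - (E + 1)/8)/2 = -(1 - (1 + E)/8)/2 = -(1 - (⅛ + E/8))/2 = -(1 + (-⅛ - E/8))/2 = -(7/8 - E/8)/2 = -7/16 + E/16)
l(23, p)² = (-7/16 + (1/16)*12)² = (-7/16 + ¾)² = (5/16)² = 25/256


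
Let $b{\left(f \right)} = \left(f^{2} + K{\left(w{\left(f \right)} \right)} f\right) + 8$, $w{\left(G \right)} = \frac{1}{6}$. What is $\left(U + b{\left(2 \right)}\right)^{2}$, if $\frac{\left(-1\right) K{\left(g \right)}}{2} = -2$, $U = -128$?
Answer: $11664$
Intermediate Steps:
$w{\left(G \right)} = \frac{1}{6}$
$K{\left(g \right)} = 4$ ($K{\left(g \right)} = \left(-2\right) \left(-2\right) = 4$)
$b{\left(f \right)} = 8 + f^{2} + 4 f$ ($b{\left(f \right)} = \left(f^{2} + 4 f\right) + 8 = 8 + f^{2} + 4 f$)
$\left(U + b{\left(2 \right)}\right)^{2} = \left(-128 + \left(8 + 2^{2} + 4 \cdot 2\right)\right)^{2} = \left(-128 + \left(8 + 4 + 8\right)\right)^{2} = \left(-128 + 20\right)^{2} = \left(-108\right)^{2} = 11664$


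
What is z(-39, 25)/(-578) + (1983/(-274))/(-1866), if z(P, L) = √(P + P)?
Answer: 661/170428 - I*√78/578 ≈ 0.0038785 - 0.01528*I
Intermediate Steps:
z(P, L) = √2*√P (z(P, L) = √(2*P) = √2*√P)
z(-39, 25)/(-578) + (1983/(-274))/(-1866) = (√2*√(-39))/(-578) + (1983/(-274))/(-1866) = (√2*(I*√39))*(-1/578) + (1983*(-1/274))*(-1/1866) = (I*√78)*(-1/578) - 1983/274*(-1/1866) = -I*√78/578 + 661/170428 = 661/170428 - I*√78/578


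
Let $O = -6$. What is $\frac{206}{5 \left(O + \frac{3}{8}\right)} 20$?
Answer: $- \frac{6592}{45} \approx -146.49$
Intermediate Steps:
$\frac{206}{5 \left(O + \frac{3}{8}\right)} 20 = \frac{206}{5 \left(-6 + \frac{3}{8}\right)} 20 = \frac{206}{5 \left(- \frac{45}{8}\right)} 20 = \frac{206}{- \frac{225}{8}} \cdot 20 = 206 \left(- \frac{8}{225}\right) 20 = \left(- \frac{1648}{225}\right) 20 = - \frac{6592}{45}$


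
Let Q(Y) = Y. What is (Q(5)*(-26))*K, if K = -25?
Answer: 3250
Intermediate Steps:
(Q(5)*(-26))*K = (5*(-26))*(-25) = -130*(-25) = 3250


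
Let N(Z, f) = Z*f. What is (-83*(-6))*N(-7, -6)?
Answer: 20916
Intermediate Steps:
(-83*(-6))*N(-7, -6) = (-83*(-6))*(-7*(-6)) = 498*42 = 20916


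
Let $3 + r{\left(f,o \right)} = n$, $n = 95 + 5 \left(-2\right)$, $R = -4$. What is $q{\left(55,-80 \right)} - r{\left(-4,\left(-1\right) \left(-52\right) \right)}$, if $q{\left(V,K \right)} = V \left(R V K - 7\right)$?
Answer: $967533$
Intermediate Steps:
$q{\left(V,K \right)} = V \left(-7 - 4 K V\right)$ ($q{\left(V,K \right)} = V \left(- 4 V K - 7\right) = V \left(- 4 K V - 7\right) = V \left(-7 - 4 K V\right)$)
$n = 85$ ($n = 95 - 10 = 85$)
$r{\left(f,o \right)} = 82$ ($r{\left(f,o \right)} = -3 + 85 = 82$)
$q{\left(55,-80 \right)} - r{\left(-4,\left(-1\right) \left(-52\right) \right)} = 55 \left(-7 - \left(-320\right) 55\right) - 82 = 55 \left(-7 + 17600\right) - 82 = 55 \cdot 17593 - 82 = 967615 - 82 = 967533$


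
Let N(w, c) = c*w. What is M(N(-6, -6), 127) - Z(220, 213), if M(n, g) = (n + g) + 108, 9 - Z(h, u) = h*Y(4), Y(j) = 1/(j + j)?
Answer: 579/2 ≈ 289.50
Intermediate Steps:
Y(j) = 1/(2*j)
Z(h, u) = 9 - h/8 (Z(h, u) = 9 - h*(½)/4 = 9 - h*(½)*(¼) = 9 - h/8)
M(n, g) = 108 + g + n (M(n, g) = (g + n) + 108 = 108 + g + n)
M(N(-6, -6), 127) - Z(220, 213) = (108 + 127 - 6*(-6)) - (9 - ⅛*220) = (108 + 127 + 36) - (9 - 55/2) = 271 - 1*(-37/2) = 271 + 37/2 = 579/2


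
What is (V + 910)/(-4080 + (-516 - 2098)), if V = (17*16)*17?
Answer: -2767/3347 ≈ -0.82671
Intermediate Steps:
V = 4624 (V = 272*17 = 4624)
(V + 910)/(-4080 + (-516 - 2098)) = (4624 + 910)/(-4080 + (-516 - 2098)) = 5534/(-4080 - 2614) = 5534/(-6694) = 5534*(-1/6694) = -2767/3347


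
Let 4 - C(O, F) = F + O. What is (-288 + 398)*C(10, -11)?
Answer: 550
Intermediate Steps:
C(O, F) = 4 - F - O (C(O, F) = 4 - (F + O) = 4 + (-F - O) = 4 - F - O)
(-288 + 398)*C(10, -11) = (-288 + 398)*(4 - 1*(-11) - 1*10) = 110*(4 + 11 - 10) = 110*5 = 550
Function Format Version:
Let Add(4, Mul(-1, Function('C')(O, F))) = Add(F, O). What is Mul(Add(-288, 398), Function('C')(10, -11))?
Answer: 550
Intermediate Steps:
Function('C')(O, F) = Add(4, Mul(-1, F), Mul(-1, O)) (Function('C')(O, F) = Add(4, Mul(-1, Add(F, O))) = Add(4, Add(Mul(-1, F), Mul(-1, O))) = Add(4, Mul(-1, F), Mul(-1, O)))
Mul(Add(-288, 398), Function('C')(10, -11)) = Mul(Add(-288, 398), Add(4, Mul(-1, -11), Mul(-1, 10))) = Mul(110, Add(4, 11, -10)) = Mul(110, 5) = 550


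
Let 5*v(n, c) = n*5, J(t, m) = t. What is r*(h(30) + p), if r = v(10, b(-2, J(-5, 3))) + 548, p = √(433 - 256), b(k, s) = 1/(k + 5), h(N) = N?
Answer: 16740 + 558*√177 ≈ 24164.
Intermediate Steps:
b(k, s) = 1/(5 + k)
p = √177 ≈ 13.304
v(n, c) = n (v(n, c) = (n*5)/5 = (5*n)/5 = n)
r = 558 (r = 10 + 548 = 558)
r*(h(30) + p) = 558*(30 + √177) = 16740 + 558*√177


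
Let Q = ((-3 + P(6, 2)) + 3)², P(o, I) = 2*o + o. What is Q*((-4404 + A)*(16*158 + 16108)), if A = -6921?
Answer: -68381074800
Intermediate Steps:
P(o, I) = 3*o
Q = 324 (Q = ((-3 + 3*6) + 3)² = ((-3 + 18) + 3)² = (15 + 3)² = 18² = 324)
Q*((-4404 + A)*(16*158 + 16108)) = 324*((-4404 - 6921)*(16*158 + 16108)) = 324*(-11325*(2528 + 16108)) = 324*(-11325*18636) = 324*(-211052700) = -68381074800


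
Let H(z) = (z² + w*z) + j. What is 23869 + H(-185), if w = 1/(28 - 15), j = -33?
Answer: 754608/13 ≈ 58047.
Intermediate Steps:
w = 1/13 ≈ 0.076923
H(z) = -33 + z² + z/13 (H(z) = (z² + z/13) - 33 = -33 + z² + z/13)
23869 + H(-185) = 23869 + (-33 + (-185)² + (1/13)*(-185)) = 23869 + (-33 + 34225 - 185/13) = 23869 + 444311/13 = 754608/13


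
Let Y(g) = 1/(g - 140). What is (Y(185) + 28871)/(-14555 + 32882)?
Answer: 1299196/824715 ≈ 1.5753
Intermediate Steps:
Y(g) = 1/(-140 + g)
(Y(185) + 28871)/(-14555 + 32882) = (1/(-140 + 185) + 28871)/(-14555 + 32882) = (1/45 + 28871)/18327 = (1/45 + 28871)*(1/18327) = (1299196/45)*(1/18327) = 1299196/824715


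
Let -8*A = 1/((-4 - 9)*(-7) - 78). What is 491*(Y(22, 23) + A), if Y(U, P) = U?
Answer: 1122917/104 ≈ 10797.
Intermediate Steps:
A = -1/104 (A = -1/(8*((-4 - 9)*(-7) - 78)) = -1/(8*(-13*(-7) - 78)) = -1/(8*(91 - 78)) = -⅛/13 = -⅛*1/13 = -1/104 ≈ -0.0096154)
491*(Y(22, 23) + A) = 491*(22 - 1/104) = 491*(2287/104) = 1122917/104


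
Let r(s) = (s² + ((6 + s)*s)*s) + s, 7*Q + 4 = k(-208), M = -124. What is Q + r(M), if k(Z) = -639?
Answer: -12594455/7 ≈ -1.7992e+6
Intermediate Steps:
Q = -643/7 (Q = -4/7 + (⅐)*(-639) = -4/7 - 639/7 = -643/7 ≈ -91.857)
r(s) = s + s² + s²*(6 + s) (r(s) = (s² + (s*(6 + s))*s) + s = (s² + s²*(6 + s)) + s = s + s² + s²*(6 + s))
Q + r(M) = -643/7 - 124*(1 + (-124)² + 7*(-124)) = -643/7 - 124*(1 + 15376 - 868) = -643/7 - 124*14509 = -643/7 - 1799116 = -12594455/7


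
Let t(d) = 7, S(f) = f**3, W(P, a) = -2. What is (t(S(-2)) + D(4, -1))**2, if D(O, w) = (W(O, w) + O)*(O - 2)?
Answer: 121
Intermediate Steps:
D(O, w) = (-2 + O)**2 (D(O, w) = (-2 + O)*(O - 2) = (-2 + O)*(-2 + O) = (-2 + O)**2)
(t(S(-2)) + D(4, -1))**2 = (7 + (4 + 4**2 - 4*4))**2 = (7 + (4 + 16 - 16))**2 = (7 + 4)**2 = 11**2 = 121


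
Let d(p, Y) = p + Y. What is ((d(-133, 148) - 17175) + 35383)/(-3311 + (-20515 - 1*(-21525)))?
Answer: -18223/2301 ≈ -7.9196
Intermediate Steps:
d(p, Y) = Y + p
((d(-133, 148) - 17175) + 35383)/(-3311 + (-20515 - 1*(-21525))) = (((148 - 133) - 17175) + 35383)/(-3311 + (-20515 - 1*(-21525))) = ((15 - 17175) + 35383)/(-3311 + (-20515 + 21525)) = (-17160 + 35383)/(-3311 + 1010) = 18223/(-2301) = 18223*(-1/2301) = -18223/2301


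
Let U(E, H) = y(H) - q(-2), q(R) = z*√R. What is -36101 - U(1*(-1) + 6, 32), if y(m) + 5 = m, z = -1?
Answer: -36128 - I*√2 ≈ -36128.0 - 1.4142*I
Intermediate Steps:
y(m) = -5 + m
q(R) = -√R
U(E, H) = -5 + H + I*√2 (U(E, H) = (-5 + H) - (-1)*√(-2) = (-5 + H) - (-1)*I*√2 = (-5 + H) + I*√2 = -5 + H + I*√2)
-36101 - U(1*(-1) + 6, 32) = -36101 - (-5 + 32 + I*√2) = -36101 - (27 + I*√2) = -36101 + (-27 - I*√2) = -36128 - I*√2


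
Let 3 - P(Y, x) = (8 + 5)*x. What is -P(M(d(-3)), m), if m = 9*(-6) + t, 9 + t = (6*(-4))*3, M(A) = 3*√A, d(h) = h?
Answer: -1758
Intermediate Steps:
t = -81 (t = -9 + (6*(-4))*3 = -9 - 24*3 = -9 - 72 = -81)
m = -135 (m = 9*(-6) - 81 = -54 - 81 = -135)
P(Y, x) = 3 - 13*x (P(Y, x) = 3 - (8 + 5)*x = 3 - 13*x)
-P(M(d(-3)), m) = -(3 - 13*(-135)) = -(3 + 1755) = -1*1758 = -1758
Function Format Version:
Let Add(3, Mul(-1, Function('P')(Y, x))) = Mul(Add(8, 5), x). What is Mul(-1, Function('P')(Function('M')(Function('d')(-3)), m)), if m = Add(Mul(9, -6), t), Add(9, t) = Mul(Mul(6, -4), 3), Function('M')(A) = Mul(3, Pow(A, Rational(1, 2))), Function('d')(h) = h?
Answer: -1758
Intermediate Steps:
t = -81 (t = Add(-9, Mul(Mul(6, -4), 3)) = Add(-9, Mul(-24, 3)) = Add(-9, -72) = -81)
m = -135 (m = Add(Mul(9, -6), -81) = Add(-54, -81) = -135)
Function('P')(Y, x) = Add(3, Mul(-13, x)) (Function('P')(Y, x) = Add(3, Mul(-1, Mul(Add(8, 5), x))) = Add(3, Mul(-1, Mul(13, x))) = Add(3, Mul(-13, x)))
Mul(-1, Function('P')(Function('M')(Function('d')(-3)), m)) = Mul(-1, Add(3, Mul(-13, -135))) = Mul(-1, Add(3, 1755)) = Mul(-1, 1758) = -1758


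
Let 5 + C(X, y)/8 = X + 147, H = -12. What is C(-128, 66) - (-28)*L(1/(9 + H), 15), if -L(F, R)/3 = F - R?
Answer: 1400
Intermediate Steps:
L(F, R) = -3*F + 3*R (L(F, R) = -3*(F - R) = -3*F + 3*R)
C(X, y) = 1136 + 8*X (C(X, y) = -40 + 8*(X + 147) = -40 + 8*(147 + X) = -40 + (1176 + 8*X) = 1136 + 8*X)
C(-128, 66) - (-28)*L(1/(9 + H), 15) = (1136 + 8*(-128)) - (-28)*(-3/(9 - 12) + 3*15) = (1136 - 1024) - (-28)*(-3/(-3) + 45) = 112 - (-28)*(-3*(-⅓) + 45) = 112 - (-28)*(1 + 45) = 112 - (-28)*46 = 112 - 1*(-1288) = 112 + 1288 = 1400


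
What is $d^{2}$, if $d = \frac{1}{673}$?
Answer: $\frac{1}{452929} \approx 2.2079 \cdot 10^{-6}$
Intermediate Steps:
$d = \frac{1}{673} \approx 0.0014859$
$d^{2} = \left(\frac{1}{673}\right)^{2} = \frac{1}{452929}$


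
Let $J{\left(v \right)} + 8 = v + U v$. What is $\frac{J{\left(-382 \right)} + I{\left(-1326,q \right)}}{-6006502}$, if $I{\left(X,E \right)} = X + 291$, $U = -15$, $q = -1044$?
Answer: $- \frac{4305}{6006502} \approx -0.00071672$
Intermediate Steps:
$J{\left(v \right)} = -8 - 14 v$ ($J{\left(v \right)} = -8 + \left(v - 15 v\right) = -8 - 14 v$)
$I{\left(X,E \right)} = 291 + X$
$\frac{J{\left(-382 \right)} + I{\left(-1326,q \right)}}{-6006502} = \frac{\left(-8 - -5348\right) + \left(291 - 1326\right)}{-6006502} = \left(\left(-8 + 5348\right) - 1035\right) \left(- \frac{1}{6006502}\right) = \left(5340 - 1035\right) \left(- \frac{1}{6006502}\right) = 4305 \left(- \frac{1}{6006502}\right) = - \frac{4305}{6006502}$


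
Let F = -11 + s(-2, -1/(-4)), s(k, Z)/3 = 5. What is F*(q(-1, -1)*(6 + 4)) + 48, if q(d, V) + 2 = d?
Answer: -72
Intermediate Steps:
s(k, Z) = 15 (s(k, Z) = 3*5 = 15)
q(d, V) = -2 + d
F = 4 (F = -11 + 15 = 4)
F*(q(-1, -1)*(6 + 4)) + 48 = 4*((-2 - 1)*(6 + 4)) + 48 = 4*(-3*10) + 48 = 4*(-30) + 48 = -120 + 48 = -72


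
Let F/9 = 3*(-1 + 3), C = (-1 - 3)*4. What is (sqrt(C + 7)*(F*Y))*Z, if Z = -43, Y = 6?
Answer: -41796*I ≈ -41796.0*I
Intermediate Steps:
C = -16 (C = -4*4 = -16)
F = 54 (F = 9*(3*(-1 + 3)) = 9*(3*2) = 9*6 = 54)
(sqrt(C + 7)*(F*Y))*Z = (sqrt(-16 + 7)*(54*6))*(-43) = (sqrt(-9)*324)*(-43) = ((3*I)*324)*(-43) = (972*I)*(-43) = -41796*I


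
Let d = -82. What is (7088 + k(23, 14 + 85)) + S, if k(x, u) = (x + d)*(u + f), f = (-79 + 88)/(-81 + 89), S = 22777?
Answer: 191661/8 ≈ 23958.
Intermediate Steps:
f = 9/8 ≈ 1.1250
k(x, u) = (-82 + x)*(9/8 + u) (k(x, u) = (x - 82)*(u + 9/8) = (-82 + x)*(9/8 + u))
(7088 + k(23, 14 + 85)) + S = (7088 + (-369/4 - 82*(14 + 85) + (9/8)*23 + (14 + 85)*23)) + 22777 = (7088 + (-369/4 - 82*99 + 207/8 + 99*23)) + 22777 = (7088 + (-369/4 - 8118 + 207/8 + 2277)) + 22777 = (7088 - 47259/8) + 22777 = 9445/8 + 22777 = 191661/8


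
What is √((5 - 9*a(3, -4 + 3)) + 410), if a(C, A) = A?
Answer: 2*√106 ≈ 20.591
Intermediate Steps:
√((5 - 9*a(3, -4 + 3)) + 410) = √((5 - 9*(-4 + 3)) + 410) = √((5 - 9*(-1)) + 410) = √((5 + 9) + 410) = √(14 + 410) = √424 = 2*√106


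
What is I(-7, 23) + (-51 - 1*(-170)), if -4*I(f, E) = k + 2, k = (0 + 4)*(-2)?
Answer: 241/2 ≈ 120.50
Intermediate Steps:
k = -8 (k = 4*(-2) = -8)
I(f, E) = 3/2 (I(f, E) = -(-8 + 2)/4 = -¼*(-6) = 3/2)
I(-7, 23) + (-51 - 1*(-170)) = 3/2 + (-51 - 1*(-170)) = 3/2 + (-51 + 170) = 3/2 + 119 = 241/2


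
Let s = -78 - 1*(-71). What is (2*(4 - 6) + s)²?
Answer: 121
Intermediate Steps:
s = -7 (s = -78 + 71 = -7)
(2*(4 - 6) + s)² = (2*(4 - 6) - 7)² = (2*(-2) - 7)² = (-4 - 7)² = (-11)² = 121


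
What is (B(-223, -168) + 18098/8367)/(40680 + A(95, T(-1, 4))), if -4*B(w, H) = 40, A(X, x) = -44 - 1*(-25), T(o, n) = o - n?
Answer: -65572/340210587 ≈ -0.00019274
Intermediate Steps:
A(X, x) = -19 (A(X, x) = -44 + 25 = -19)
B(w, H) = -10 (B(w, H) = -¼*40 = -10)
(B(-223, -168) + 18098/8367)/(40680 + A(95, T(-1, 4))) = (-10 + 18098/8367)/(40680 - 19) = (-10 + 18098*(1/8367))/40661 = (-10 + 18098/8367)*(1/40661) = -65572/8367*1/40661 = -65572/340210587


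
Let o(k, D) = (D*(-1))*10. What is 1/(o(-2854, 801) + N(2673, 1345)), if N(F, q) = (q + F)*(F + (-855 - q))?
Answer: 1/1892504 ≈ 5.2840e-7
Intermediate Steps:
o(k, D) = -10*D (o(k, D) = -D*10 = -10*D)
N(F, q) = (F + q)*(-855 + F - q)
1/(o(-2854, 801) + N(2673, 1345)) = 1/(-10*801 + (2673**2 - 1*1345**2 - 855*2673 - 855*1345)) = 1/(-8010 + (7144929 - 1*1809025 - 2285415 - 1149975)) = 1/(-8010 + (7144929 - 1809025 - 2285415 - 1149975)) = 1/(-8010 + 1900514) = 1/1892504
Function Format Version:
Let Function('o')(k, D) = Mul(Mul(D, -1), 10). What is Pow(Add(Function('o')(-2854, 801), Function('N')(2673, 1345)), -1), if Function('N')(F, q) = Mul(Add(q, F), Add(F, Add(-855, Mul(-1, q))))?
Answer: Rational(1, 1892504) ≈ 5.2840e-7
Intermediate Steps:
Function('o')(k, D) = Mul(-10, D) (Function('o')(k, D) = Mul(Mul(-1, D), 10) = Mul(-10, D))
Function('N')(F, q) = Mul(Add(F, q), Add(-855, F, Mul(-1, q)))
Pow(Add(Function('o')(-2854, 801), Function('N')(2673, 1345)), -1) = Pow(Add(Mul(-10, 801), Add(Pow(2673, 2), Mul(-1, Pow(1345, 2)), Mul(-855, 2673), Mul(-855, 1345))), -1) = Pow(Add(-8010, Add(7144929, Mul(-1, 1809025), -2285415, -1149975)), -1) = Pow(Add(-8010, Add(7144929, -1809025, -2285415, -1149975)), -1) = Pow(Add(-8010, 1900514), -1) = Pow(1892504, -1) = Rational(1, 1892504)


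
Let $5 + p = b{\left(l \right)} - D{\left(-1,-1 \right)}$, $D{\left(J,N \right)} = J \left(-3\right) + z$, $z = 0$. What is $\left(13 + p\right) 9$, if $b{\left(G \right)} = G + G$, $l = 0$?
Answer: $45$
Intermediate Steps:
$b{\left(G \right)} = 2 G$
$D{\left(J,N \right)} = - 3 J$ ($D{\left(J,N \right)} = J \left(-3\right) + 0 = - 3 J + 0 = - 3 J$)
$p = -8$ ($p = -5 + \left(2 \cdot 0 - \left(-3\right) \left(-1\right)\right) = -5 + \left(0 - 3\right) = -5 - 3 = -8$)
$\left(13 + p\right) 9 = \left(13 - 8\right) 9 = 5 \cdot 9 = 45$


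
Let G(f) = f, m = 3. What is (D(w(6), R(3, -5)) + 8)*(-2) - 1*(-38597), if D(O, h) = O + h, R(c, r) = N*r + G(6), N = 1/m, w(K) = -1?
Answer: 115723/3 ≈ 38574.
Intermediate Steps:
N = 1/3 ≈ 0.33333
R(c, r) = 6 + r/3 (R(c, r) = r/3 + 6 = 6 + r/3)
(D(w(6), R(3, -5)) + 8)*(-2) - 1*(-38597) = ((-1 + (6 + (1/3)*(-5))) + 8)*(-2) - 1*(-38597) = ((-1 + (6 - 5/3)) + 8)*(-2) + 38597 = ((-1 + 13/3) + 8)*(-2) + 38597 = (10/3 + 8)*(-2) + 38597 = (34/3)*(-2) + 38597 = -68/3 + 38597 = 115723/3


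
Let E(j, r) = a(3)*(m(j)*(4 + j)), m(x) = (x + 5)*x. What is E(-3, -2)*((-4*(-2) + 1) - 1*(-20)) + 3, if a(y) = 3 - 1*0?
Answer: -519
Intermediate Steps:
m(x) = x*(5 + x) (m(x) = (5 + x)*x = x*(5 + x))
a(y) = 3 (a(y) = 3 + 0 = 3)
E(j, r) = 3*j*(4 + j)*(5 + j) (E(j, r) = 3*((j*(5 + j))*(4 + j)) = 3*(j*(4 + j)*(5 + j)) = 3*j*(4 + j)*(5 + j))
E(-3, -2)*((-4*(-2) + 1) - 1*(-20)) + 3 = (3*(-3)*(4 - 3)*(5 - 3))*((-4*(-2) + 1) - 1*(-20)) + 3 = (3*(-3)*1*2)*((8 + 1) + 20) + 3 = -18*(9 + 20) + 3 = -18*29 + 3 = -522 + 3 = -519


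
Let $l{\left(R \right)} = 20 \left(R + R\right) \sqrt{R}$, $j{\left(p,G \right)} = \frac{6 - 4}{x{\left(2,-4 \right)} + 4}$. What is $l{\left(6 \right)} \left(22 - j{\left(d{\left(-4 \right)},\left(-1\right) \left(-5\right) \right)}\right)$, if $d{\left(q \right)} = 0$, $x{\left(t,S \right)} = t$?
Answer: $5200 \sqrt{6} \approx 12737.0$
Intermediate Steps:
$j{\left(p,G \right)} = \frac{1}{3}$ ($j{\left(p,G \right)} = \frac{6 - 4}{2 + 4} = \frac{2}{6} = 2 \cdot \frac{1}{6} = \frac{1}{3}$)
$l{\left(R \right)} = 40 R^{\frac{3}{2}}$ ($l{\left(R \right)} = 20 \cdot 2 R \sqrt{R} = 40 R \sqrt{R} = 40 R^{\frac{3}{2}}$)
$l{\left(6 \right)} \left(22 - j{\left(d{\left(-4 \right)},\left(-1\right) \left(-5\right) \right)}\right) = 40 \cdot 6^{\frac{3}{2}} \left(22 - \frac{1}{3}\right) = 40 \cdot 6 \sqrt{6} \left(22 - \frac{1}{3}\right) = 240 \sqrt{6} \cdot \frac{65}{3} = 5200 \sqrt{6}$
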